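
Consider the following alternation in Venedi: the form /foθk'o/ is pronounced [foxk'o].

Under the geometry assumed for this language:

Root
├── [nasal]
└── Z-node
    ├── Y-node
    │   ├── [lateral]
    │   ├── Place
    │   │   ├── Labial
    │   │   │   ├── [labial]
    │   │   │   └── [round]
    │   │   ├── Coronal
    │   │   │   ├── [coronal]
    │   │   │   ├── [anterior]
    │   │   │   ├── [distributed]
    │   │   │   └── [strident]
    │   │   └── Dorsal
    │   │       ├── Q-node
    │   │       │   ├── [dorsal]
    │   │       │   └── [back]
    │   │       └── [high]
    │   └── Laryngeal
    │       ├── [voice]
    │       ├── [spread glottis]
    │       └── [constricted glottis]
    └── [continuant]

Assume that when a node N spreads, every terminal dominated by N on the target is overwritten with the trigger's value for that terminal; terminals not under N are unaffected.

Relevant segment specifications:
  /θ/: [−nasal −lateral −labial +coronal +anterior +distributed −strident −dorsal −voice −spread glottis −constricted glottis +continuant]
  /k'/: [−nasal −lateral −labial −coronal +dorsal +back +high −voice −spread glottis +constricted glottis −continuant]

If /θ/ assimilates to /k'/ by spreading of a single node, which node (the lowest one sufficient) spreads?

Place

Comparing /θ/ with its surface form [x], the features that change are [coronal], [anterior], [distributed], [strident], [dorsal], [high], [back].
These terminals are all dominated by Place, and no proper subconstituent of Place covers them all; Place is their lowest common ancestor.
Delinking /θ/'s Place and associating /k'/'s Place gives precisely the feature bundle of [x].
Had Y-node or a higher node spread, [constricted glottis] would have taken /k'/'s value; it stays as in /θ/, confirming the spreading constituent is exactly Place.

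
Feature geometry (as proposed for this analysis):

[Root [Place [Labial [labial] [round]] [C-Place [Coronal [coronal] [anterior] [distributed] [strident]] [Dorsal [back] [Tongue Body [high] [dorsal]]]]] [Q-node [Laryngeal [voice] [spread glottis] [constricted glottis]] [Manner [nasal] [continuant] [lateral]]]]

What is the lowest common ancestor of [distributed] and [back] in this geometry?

C-Place

[distributed]: Root ▹ Place ▹ C-Place ▹ Coronal ▹ [distributed].
[back]: Root ▹ Place ▹ C-Place ▹ Dorsal ▹ [back].
C-Place is the lowest common ancestor — every listed feature sits under it, and no single subconstituent of C-Place covers them all.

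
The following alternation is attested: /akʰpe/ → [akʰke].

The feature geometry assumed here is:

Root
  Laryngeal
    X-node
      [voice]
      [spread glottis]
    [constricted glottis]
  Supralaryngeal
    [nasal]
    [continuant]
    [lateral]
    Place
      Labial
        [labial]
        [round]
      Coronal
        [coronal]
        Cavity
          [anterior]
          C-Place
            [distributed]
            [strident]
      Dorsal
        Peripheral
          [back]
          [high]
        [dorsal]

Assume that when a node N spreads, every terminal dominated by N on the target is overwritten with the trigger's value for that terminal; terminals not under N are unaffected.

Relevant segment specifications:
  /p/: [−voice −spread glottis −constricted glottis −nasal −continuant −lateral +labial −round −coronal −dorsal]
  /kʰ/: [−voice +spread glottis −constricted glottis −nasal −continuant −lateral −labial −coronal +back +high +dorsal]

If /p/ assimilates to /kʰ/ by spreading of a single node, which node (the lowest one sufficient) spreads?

/p/ and [k] differ in [labial], [round], [dorsal], [high], [back]; every other specified feature is identical.
In this geometry the lowest node dominating all of them is Place: every daughter of Place dominates only a proper subset, so no lower node suffices.
Spreading Place from /kʰ/ overwrites each of those terminals with /kʰ/'s values, yielding exactly [k].
[spread glottis] stays as in /p/ although /kʰ/ differs there, so no node dominating it spread; among the remaining candidates Place is the lowest that derives the output.

Place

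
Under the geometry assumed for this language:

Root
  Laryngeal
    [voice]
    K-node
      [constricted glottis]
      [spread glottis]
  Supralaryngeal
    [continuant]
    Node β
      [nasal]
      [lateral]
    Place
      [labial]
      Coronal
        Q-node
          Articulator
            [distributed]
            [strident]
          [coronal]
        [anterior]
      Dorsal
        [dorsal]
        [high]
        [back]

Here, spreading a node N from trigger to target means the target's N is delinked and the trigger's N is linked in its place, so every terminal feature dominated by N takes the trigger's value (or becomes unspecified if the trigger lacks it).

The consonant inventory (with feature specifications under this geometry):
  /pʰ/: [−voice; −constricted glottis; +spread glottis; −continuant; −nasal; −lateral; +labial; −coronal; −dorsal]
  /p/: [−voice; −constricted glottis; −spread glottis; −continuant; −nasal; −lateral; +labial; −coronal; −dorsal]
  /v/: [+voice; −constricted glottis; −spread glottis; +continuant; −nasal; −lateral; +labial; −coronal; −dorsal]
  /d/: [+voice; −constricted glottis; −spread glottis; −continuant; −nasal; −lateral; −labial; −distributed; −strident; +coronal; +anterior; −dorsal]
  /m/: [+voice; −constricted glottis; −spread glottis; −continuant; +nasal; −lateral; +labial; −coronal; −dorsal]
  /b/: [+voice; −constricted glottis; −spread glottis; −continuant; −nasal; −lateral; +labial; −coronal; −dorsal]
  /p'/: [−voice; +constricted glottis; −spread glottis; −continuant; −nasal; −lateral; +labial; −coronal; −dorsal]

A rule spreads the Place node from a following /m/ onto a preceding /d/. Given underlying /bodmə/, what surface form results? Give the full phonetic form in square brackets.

Place immediately or transitively dominates [labial], [distributed], [strident], [coronal], [anterior], [dorsal], [high], [back].
The target acquires /m/'s values for everything under Place — [+labial], [−coronal], [−dorsal] — while keeping its own [voice], [constricted glottis], [spread glottis], ….
Among the inventory, only /b/ has exactly this specification, giving the surface form [bobmə].

[bobmə]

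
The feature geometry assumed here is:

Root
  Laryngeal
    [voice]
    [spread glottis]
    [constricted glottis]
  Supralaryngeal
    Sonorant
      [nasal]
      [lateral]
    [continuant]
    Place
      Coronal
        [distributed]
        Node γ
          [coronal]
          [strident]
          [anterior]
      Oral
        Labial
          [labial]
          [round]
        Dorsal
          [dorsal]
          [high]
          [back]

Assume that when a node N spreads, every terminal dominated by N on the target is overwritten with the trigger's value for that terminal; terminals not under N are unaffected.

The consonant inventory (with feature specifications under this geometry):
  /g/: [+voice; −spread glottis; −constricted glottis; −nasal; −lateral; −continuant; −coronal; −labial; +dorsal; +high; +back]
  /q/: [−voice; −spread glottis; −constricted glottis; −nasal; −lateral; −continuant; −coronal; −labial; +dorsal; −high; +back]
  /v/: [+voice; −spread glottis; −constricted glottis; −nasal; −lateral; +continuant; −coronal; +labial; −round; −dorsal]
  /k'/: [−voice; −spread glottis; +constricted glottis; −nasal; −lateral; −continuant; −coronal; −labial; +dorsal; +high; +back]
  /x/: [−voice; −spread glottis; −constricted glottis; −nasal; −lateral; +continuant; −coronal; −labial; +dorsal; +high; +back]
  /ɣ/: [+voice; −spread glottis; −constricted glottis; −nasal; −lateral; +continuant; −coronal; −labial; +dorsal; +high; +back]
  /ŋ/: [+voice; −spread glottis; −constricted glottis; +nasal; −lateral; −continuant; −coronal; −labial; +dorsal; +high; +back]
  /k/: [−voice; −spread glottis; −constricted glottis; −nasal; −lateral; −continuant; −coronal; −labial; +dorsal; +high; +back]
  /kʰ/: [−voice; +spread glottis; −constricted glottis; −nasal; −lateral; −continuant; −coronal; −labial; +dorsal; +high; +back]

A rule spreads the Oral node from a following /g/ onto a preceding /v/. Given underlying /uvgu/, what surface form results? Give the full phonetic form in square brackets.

[uɣgu]

Oral immediately or transitively dominates [labial], [round], [dorsal], [high], [back].
The target acquires /g/'s values for everything under Oral — [−labial], [+dorsal], [+high], [+back] — while keeping its own [voice], [spread glottis], [constricted glottis], ….
Among the inventory, only /ɣ/ has exactly this specification, giving the surface form [uɣgu].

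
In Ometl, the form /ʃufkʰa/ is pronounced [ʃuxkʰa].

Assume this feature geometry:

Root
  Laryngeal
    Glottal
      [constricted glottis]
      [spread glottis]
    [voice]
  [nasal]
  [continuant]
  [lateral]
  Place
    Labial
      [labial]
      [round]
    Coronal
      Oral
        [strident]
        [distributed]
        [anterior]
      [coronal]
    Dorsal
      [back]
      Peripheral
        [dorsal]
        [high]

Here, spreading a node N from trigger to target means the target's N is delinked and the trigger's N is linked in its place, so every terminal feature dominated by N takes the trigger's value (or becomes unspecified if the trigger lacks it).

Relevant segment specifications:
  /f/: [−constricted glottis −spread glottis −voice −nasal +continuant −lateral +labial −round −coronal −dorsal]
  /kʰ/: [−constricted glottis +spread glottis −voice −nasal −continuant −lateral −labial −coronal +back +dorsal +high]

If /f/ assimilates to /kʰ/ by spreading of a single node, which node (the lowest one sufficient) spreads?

The alternation /f/ → [x] changes [labial], [round], [dorsal], [high], [back] and nothing else.
These terminals are all dominated by Place, and no proper subconstituent of Place covers them all; Place is their lowest common ancestor.
Spreading Place from /kʰ/ overwrites each of those terminals with /kʰ/'s values, yielding exactly [x].
[continuant], [spread glottis] — on which /kʰ/ differs from /f/ — are unchanged, so Root cannot have spread; the constituent is no larger than Place.

Place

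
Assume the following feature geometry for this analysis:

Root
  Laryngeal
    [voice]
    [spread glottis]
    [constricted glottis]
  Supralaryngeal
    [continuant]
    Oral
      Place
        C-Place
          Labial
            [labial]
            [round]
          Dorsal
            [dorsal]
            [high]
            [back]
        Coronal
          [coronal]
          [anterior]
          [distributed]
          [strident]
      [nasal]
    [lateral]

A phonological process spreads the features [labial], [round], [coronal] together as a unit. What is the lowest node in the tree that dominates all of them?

Place

[labial]: Root / Supralaryngeal / Oral / Place / C-Place / Labial / [labial].
[round] lies under Labial (below Supralaryngeal).
[coronal] lies under Coronal (below Supralaryngeal).
These paths first converge at Place; no daughter of Place dominates all 3 features, so Place is the minimal constituent.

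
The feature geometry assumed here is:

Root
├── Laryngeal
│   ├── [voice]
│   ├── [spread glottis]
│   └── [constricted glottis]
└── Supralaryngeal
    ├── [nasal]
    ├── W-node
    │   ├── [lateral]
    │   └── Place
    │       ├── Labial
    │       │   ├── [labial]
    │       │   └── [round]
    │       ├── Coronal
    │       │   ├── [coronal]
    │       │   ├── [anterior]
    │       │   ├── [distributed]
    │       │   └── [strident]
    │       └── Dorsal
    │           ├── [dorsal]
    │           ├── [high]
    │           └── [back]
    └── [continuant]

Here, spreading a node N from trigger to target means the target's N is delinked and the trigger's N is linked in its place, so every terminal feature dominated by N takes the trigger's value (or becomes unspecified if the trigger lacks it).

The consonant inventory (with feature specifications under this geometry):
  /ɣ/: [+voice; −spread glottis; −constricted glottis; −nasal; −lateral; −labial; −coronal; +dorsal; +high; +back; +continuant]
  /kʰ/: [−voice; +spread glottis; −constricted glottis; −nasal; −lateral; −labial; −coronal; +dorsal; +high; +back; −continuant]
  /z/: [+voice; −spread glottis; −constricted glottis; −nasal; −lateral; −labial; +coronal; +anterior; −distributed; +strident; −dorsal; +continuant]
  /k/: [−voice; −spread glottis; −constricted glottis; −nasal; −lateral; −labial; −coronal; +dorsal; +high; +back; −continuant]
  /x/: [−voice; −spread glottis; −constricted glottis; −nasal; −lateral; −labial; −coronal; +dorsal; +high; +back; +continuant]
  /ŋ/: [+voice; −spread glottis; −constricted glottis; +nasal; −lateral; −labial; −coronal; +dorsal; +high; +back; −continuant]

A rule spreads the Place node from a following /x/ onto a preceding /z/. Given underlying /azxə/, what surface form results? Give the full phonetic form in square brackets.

Place immediately or transitively dominates [labial], [round], [coronal], [anterior], [distributed], [strident], [dorsal], [high], [back].
Spreading Place from /x/ onto /z/ replaces those values with /x/'s: [−labial], [−coronal], [+dorsal], [+high], [+back]. Features outside Place ([voice], [spread glottis], [constricted glottis], …) stay as in /z/.
Among the inventory, only /ɣ/ has exactly this specification, giving the surface form [aɣxə].

[aɣxə]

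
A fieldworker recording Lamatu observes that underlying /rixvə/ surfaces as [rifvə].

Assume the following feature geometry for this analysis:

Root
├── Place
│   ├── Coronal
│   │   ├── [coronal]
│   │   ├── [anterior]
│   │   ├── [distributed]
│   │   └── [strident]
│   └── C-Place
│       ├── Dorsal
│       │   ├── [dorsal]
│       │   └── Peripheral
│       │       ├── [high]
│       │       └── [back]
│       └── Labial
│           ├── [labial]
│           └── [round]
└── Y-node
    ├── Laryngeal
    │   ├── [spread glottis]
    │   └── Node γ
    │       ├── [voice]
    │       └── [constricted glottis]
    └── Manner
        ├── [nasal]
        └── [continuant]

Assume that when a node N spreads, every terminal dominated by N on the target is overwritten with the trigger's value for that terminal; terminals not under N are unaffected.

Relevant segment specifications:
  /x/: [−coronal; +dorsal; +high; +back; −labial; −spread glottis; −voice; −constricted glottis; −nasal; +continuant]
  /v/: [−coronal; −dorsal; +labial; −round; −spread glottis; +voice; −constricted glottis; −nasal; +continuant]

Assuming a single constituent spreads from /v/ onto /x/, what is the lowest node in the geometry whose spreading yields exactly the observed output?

Feature comparison: [labial], [round], [dorsal], [high], [back] differ between /x/ and [f]; the remaining terminals match.
The smallest constituent containing every changed terminal is C-Place — each of its daughters lacks at least one of the affected features.
Spreading C-Place from /v/ overwrites each of those terminals with /v/'s values, yielding exactly [f].
[voice] stays as in /x/ although /v/ differs there, so no node dominating it spread; among the remaining candidates C-Place is the lowest that derives the output.

C-Place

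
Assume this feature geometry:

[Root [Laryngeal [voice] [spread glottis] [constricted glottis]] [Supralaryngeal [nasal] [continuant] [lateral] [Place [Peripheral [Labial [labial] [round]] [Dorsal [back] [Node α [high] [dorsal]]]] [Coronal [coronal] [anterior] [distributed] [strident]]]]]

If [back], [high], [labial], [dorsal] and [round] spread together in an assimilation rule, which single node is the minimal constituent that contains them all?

[back] is immediately dominated by Dorsal.
[high] is immediately dominated by Node α.
[labial] is immediately dominated by Labial.
[dorsal] is immediately dominated by Node α.
[round] is immediately dominated by Labial.
These paths first converge at Peripheral; no daughter of Peripheral dominates all 5 features, so Peripheral is the minimal constituent.

Peripheral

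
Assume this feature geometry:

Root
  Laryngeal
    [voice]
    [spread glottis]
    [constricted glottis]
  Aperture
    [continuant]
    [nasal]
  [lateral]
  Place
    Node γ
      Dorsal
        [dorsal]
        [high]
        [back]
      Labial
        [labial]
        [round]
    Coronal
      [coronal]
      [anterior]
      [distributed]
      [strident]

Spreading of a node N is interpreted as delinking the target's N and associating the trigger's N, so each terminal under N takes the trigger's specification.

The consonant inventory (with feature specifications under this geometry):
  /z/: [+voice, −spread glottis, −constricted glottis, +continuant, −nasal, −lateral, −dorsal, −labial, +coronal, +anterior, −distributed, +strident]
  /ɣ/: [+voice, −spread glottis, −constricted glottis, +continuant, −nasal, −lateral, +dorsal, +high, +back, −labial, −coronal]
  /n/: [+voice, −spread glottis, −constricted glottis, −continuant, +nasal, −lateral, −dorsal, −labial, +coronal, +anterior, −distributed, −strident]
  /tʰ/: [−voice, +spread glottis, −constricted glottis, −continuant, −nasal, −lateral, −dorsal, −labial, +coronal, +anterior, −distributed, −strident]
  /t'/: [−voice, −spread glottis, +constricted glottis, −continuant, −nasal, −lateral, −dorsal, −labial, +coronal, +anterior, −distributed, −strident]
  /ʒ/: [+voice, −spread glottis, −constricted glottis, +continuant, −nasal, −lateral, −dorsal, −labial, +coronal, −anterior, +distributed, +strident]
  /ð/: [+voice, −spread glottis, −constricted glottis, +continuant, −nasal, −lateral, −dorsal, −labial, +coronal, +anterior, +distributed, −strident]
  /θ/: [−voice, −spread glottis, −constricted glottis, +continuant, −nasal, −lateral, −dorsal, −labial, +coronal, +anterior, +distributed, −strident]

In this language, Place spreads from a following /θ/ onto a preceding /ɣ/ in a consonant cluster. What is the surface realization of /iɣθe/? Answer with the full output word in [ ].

Terminals under Place in this geometry: [dorsal], [high], [back], [labial], [round], [coronal], [anterior], [distributed], [strident].
The target acquires /θ/'s values for everything under Place — [−dorsal], [−labial], [+coronal], [+anterior], [+distributed], [−strident] — while keeping its own [voice], [spread glottis], [constricted glottis], ….
This feature bundle is that of [ð], so /iɣθe/ surfaces as [iðθe].

[iðθe]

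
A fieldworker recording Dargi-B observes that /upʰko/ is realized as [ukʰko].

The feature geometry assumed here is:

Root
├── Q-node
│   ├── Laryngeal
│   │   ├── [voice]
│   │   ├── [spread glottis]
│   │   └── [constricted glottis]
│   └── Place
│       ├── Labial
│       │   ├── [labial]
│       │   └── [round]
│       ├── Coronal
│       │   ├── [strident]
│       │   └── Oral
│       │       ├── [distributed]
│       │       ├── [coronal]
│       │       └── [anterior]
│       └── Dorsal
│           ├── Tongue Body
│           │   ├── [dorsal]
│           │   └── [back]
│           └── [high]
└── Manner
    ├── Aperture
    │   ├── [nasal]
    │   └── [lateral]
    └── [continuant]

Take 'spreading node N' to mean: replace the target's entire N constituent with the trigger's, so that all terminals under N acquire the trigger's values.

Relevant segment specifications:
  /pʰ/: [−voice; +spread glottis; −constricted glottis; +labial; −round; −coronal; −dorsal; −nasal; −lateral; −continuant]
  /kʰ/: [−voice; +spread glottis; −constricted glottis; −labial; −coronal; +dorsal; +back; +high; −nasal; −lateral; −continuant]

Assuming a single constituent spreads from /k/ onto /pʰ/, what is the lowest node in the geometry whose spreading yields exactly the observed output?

Place

Feature comparison: [labial], [round], [dorsal], [high], [back] differ between /pʰ/ and [kʰ]; the remaining terminals match.
In this geometry the lowest node dominating all of them is Place: every daughter of Place dominates only a proper subset, so no lower node suffices.
If Place spreads, every terminal under it takes /k/'s value, producing [kʰ] as observed.
Since [spread glottis] is preserved even though /k/ disagrees there, no node above Place spread.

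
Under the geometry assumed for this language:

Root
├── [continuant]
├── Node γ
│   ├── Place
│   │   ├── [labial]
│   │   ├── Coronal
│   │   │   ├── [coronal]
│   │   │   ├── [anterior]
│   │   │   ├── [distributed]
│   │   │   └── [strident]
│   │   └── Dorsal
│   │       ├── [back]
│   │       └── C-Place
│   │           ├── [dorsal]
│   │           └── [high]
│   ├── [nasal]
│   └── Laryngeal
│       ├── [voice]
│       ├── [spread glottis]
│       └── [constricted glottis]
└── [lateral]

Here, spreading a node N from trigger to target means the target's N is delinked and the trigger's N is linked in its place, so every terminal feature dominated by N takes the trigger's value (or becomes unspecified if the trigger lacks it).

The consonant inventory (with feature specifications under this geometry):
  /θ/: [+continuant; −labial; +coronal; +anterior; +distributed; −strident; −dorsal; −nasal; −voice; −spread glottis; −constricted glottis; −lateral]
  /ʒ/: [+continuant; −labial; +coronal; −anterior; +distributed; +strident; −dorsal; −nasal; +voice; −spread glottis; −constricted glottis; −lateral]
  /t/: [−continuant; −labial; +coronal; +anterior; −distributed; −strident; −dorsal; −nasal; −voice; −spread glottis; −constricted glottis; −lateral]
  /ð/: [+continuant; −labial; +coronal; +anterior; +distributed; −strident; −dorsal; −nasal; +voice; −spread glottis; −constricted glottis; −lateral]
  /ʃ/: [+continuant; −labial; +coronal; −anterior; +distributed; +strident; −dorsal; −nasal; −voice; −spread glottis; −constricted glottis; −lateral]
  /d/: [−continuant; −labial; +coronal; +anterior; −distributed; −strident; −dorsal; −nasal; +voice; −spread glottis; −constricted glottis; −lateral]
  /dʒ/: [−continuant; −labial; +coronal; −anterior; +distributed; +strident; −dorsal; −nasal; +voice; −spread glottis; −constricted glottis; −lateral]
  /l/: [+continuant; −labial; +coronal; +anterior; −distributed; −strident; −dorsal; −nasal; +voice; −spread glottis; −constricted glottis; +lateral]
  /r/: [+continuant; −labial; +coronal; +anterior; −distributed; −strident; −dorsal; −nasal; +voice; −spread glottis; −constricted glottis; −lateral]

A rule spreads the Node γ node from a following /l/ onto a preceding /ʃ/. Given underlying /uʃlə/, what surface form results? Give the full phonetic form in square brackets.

[urlə]

The Node γ node dominates the terminals [labial], [coronal], [anterior], [distributed], [strident], [back], [dorsal], [high], [nasal], [voice], [spread glottis], [constricted glottis].
After delinking /ʃ/'s Node γ and linking /l/'s, the affected terminals become [−labial], [+coronal], [+anterior], [−distributed], [−strident], [−dorsal], [−nasal], [+voice], [−spread glottis], [−constricted glottis]; [continuant], [lateral] (outside Node γ) are retained from /ʃ/.
Among the inventory, only /r/ has exactly this specification, giving the surface form [urlə].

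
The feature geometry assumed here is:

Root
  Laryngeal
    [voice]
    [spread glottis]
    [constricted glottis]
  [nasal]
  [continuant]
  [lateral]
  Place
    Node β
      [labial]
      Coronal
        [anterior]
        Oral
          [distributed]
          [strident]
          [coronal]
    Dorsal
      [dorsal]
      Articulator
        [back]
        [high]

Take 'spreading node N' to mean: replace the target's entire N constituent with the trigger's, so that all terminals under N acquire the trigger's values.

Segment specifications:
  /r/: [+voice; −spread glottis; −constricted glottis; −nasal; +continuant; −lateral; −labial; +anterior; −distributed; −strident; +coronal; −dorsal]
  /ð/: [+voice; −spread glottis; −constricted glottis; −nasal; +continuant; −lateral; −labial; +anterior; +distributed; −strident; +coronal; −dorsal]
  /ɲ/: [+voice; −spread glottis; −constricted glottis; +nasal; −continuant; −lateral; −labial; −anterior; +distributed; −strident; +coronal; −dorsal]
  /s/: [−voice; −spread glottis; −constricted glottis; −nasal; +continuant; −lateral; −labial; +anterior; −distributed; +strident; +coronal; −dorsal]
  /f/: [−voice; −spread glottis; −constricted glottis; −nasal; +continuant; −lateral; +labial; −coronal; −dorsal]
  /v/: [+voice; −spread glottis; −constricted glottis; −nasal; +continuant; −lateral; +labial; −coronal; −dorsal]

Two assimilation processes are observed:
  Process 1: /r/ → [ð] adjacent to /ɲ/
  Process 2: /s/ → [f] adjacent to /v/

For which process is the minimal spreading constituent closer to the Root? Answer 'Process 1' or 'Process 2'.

Process 2

Process 1: the feature that changes is [distributed]; the minimal node is [distributed] (depth 5).
Process 2 alters [labial], [coronal], [anterior], [distributed], [strident]; the lowest common ancestor is Node β (depth 2 from Root).
Node β (depth 2) sits above [distributed] (depth 5), making Process 2 the one with the higher spreading node.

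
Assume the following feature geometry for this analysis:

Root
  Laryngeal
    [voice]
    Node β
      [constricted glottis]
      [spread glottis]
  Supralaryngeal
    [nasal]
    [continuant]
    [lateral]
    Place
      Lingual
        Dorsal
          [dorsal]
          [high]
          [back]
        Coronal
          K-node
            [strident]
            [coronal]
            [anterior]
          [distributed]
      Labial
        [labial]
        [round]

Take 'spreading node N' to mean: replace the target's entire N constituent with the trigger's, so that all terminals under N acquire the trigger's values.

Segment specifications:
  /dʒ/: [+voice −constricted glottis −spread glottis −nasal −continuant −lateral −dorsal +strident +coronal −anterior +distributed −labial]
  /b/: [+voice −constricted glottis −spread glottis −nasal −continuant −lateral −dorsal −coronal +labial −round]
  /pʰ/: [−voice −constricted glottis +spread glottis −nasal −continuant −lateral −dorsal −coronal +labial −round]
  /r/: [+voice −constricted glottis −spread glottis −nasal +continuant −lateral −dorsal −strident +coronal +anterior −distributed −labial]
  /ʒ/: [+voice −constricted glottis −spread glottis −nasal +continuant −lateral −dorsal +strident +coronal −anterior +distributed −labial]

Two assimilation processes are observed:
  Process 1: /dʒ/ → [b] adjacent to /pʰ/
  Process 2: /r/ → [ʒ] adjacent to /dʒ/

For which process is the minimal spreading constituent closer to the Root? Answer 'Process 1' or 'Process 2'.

Process 1

In Process 1, [labial], [round], [coronal], [anterior], [distributed], [strident] change, so the minimal spreading node is Place at depth 2.
Process 2 alters [anterior], [distributed], [strident]; the lowest common ancestor is Coronal (depth 4 from Root).
Depth 2 < depth 4; Process 1 involves the structurally higher constituent Place.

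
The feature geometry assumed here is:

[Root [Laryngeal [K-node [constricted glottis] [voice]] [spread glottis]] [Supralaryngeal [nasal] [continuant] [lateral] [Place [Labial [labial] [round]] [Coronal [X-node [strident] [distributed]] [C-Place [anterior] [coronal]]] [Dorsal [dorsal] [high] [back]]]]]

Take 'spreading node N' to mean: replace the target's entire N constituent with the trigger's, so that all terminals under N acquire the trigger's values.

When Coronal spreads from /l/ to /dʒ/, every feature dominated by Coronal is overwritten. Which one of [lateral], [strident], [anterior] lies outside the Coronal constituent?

[lateral]

Under this geometry, Coronal contains [strident], [distributed], [anterior], [coronal].
Of the listed options, [anterior], [strident] are among these and would be overwritten by spreading Coronal.
[lateral] attaches under Supralaryngeal, not under Coronal, so /dʒ/ retains its own value for [lateral].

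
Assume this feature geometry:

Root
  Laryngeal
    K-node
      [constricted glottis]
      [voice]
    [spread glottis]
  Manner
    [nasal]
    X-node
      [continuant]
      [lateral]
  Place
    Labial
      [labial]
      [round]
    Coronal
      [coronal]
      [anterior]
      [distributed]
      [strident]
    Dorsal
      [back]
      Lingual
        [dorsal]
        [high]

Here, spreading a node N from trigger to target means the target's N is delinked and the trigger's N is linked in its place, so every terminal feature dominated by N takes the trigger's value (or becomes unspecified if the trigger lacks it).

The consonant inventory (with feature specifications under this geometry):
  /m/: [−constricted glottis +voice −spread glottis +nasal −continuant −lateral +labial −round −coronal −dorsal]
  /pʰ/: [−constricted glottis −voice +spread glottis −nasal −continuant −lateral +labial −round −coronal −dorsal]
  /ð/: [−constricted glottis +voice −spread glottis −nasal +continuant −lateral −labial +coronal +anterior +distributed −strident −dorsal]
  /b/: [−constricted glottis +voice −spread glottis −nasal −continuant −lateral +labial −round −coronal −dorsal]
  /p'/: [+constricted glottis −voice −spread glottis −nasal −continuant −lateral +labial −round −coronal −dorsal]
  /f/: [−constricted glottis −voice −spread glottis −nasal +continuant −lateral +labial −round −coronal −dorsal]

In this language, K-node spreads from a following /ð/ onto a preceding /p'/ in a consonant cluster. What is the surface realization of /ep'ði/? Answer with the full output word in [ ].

[ebði]

K-node immediately or transitively dominates [constricted glottis], [voice].
After delinking /p'/'s K-node and linking /ð/'s, the affected terminals become [−constricted glottis], [+voice]; [spread glottis], [nasal], [continuant], … (outside K-node) are retained from /p'/.
This feature bundle is that of [b], so /ep'ði/ surfaces as [ebði].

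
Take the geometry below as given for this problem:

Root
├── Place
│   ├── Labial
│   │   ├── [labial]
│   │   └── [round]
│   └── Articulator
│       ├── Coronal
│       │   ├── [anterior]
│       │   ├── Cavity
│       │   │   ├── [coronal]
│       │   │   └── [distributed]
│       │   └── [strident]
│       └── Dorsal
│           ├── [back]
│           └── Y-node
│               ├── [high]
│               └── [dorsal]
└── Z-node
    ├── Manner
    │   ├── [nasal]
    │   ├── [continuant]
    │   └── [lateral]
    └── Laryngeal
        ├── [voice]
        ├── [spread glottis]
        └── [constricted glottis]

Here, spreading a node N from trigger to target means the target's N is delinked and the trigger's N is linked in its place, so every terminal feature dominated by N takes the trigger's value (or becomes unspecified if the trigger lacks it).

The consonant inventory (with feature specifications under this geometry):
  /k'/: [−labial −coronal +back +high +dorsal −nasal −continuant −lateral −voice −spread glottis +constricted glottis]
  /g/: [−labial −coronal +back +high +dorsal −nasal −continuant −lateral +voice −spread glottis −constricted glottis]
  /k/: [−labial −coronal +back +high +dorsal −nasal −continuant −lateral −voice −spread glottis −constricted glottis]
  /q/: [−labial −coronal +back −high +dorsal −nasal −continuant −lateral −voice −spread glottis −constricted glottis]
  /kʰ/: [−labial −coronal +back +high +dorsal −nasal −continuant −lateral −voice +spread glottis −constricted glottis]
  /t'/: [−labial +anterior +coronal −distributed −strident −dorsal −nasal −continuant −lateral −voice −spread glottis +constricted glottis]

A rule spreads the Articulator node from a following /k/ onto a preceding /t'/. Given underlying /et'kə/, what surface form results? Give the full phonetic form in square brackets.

[ek'kə]

Articulator immediately or transitively dominates [anterior], [coronal], [distributed], [strident], [back], [high], [dorsal].
After delinking /t'/'s Articulator and linking /k/'s, the affected terminals become [−coronal], [+back], [+high], [+dorsal]; [labial], [nasal], [continuant], … (outside Articulator) are retained from /t'/.
This feature bundle is that of [k'], so /et'kə/ surfaces as [ek'kə].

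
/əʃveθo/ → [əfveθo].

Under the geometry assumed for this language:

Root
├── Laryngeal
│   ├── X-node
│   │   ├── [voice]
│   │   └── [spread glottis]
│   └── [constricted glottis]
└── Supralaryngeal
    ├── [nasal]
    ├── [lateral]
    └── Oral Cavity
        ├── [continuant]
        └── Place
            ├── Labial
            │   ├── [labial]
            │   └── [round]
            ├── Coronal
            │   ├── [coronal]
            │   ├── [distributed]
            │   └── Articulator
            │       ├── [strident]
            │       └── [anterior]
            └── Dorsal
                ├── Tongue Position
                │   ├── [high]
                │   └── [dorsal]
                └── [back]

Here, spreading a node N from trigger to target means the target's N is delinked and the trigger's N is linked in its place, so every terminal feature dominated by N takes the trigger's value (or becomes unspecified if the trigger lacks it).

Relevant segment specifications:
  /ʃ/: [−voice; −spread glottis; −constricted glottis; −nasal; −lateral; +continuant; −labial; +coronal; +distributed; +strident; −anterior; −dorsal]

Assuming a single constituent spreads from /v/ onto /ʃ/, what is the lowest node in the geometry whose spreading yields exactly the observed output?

/ʃ/ and [f] differ in [labial], [round], [coronal], [anterior], [distributed], [strident]; every other specified feature is identical.
In this geometry the lowest node dominating all of them is Place: every daughter of Place dominates only a proper subset, so no lower node suffices.
Delinking /ʃ/'s Place and associating /v/'s Place gives precisely the feature bundle of [f].
[voice] stays as in /ʃ/ although /v/ differs there, so no node dominating it spread; among the remaining candidates Place is the lowest that derives the output.

Place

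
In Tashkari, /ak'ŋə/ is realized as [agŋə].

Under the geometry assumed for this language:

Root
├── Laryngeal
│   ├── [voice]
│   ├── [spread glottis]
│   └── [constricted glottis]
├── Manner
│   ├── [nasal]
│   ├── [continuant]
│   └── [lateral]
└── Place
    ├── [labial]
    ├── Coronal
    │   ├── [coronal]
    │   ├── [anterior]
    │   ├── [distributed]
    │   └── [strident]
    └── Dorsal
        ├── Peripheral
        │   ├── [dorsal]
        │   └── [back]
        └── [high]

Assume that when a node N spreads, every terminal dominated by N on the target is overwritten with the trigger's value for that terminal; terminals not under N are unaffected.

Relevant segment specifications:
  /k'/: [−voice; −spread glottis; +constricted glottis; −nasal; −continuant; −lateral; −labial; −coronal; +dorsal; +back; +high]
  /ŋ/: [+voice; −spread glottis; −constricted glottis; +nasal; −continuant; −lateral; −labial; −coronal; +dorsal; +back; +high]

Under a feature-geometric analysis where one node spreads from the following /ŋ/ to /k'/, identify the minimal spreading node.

Laryngeal

Comparing /k'/ with its surface form [g], the features that change are [voice], [constricted glottis].
In this geometry the lowest node dominating all of them is Laryngeal: every daughter of Laryngeal dominates only a proper subset, so no lower node suffices.
If Laryngeal spreads, every terminal under it takes /ŋ/'s value, producing [g] as observed.
[nasal] — on which /ŋ/ differs from /k'/ — is unchanged, so Root cannot have spread; the constituent is no larger than Laryngeal.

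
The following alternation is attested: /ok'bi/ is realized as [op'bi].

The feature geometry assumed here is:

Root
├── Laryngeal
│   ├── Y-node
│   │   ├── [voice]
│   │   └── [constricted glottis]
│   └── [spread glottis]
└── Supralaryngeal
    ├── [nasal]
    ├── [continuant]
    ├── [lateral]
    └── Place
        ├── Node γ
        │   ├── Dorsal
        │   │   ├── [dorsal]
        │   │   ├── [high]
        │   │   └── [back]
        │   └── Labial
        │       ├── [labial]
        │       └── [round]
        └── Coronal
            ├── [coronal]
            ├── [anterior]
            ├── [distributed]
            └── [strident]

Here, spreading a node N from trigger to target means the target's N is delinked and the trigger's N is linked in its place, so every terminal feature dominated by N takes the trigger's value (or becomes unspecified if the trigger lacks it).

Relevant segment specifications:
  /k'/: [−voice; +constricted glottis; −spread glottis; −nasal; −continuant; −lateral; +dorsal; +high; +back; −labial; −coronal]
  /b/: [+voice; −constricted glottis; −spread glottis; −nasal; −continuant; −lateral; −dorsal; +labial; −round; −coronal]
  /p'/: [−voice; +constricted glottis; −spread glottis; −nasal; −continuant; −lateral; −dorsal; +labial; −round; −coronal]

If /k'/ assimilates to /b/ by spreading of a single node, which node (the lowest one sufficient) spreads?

Node γ

The alternation /k'/ → [p'] changes [labial], [round], [dorsal], [high], [back] and nothing else.
These terminals are all dominated by Node γ, and no proper subconstituent of Node γ covers them all; Node γ is their lowest common ancestor.
If Node γ spreads, every terminal under it takes /b/'s value, producing [p'] as observed.
Features on which the two segments disagree outside Node γ, such as [voice], [constricted glottis], are unchanged — nothing dominating them spread, and Node γ is the minimal sufficient constituent.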